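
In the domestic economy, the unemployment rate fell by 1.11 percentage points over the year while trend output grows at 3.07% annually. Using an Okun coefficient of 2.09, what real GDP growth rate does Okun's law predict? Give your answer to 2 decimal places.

Growth-rate Okun's law: g_Y = g_Y* - β × Δu.
g_Y = 3.07 - 2.09 × (-1.11) = 3.07 + 2.3199 = 5.3899%, i.e. 5.39% to 2 d.p.

5.39%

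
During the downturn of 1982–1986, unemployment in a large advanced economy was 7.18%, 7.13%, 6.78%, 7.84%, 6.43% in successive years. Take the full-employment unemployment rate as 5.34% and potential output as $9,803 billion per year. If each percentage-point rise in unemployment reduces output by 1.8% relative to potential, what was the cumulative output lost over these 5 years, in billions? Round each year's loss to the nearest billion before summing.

$1,528 billion

Year 1982: gap = -1.8 × (7.18 - 5.34) = -3.312%, loss ≈ 9803 × 3.312/100 ≈ 325.
Year 1983: gap = -1.8 × (7.13 - 5.34) = -3.222%, loss ≈ 9803 × 3.222/100 ≈ 316.
Year 1984: gap = -1.8 × (6.78 - 5.34) = -2.592%, loss ≈ 9803 × 2.592/100 ≈ 254.
Year 1985: gap = -1.8 × (7.84 - 5.34) = -4.5%, loss ≈ 9803 × 4.5/100 ≈ 441.
Year 1986: gap = -1.8 × (6.43 - 5.34) = -1.962%, loss ≈ 9803 × 1.962/100 ≈ 192.
Total lost output = 325 + 316 + 254 + 441 + 192 = 1528 billion.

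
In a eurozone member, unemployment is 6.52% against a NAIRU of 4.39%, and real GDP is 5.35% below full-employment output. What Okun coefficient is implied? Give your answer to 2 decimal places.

Okun's law: output gap = -β × (u - u*).
-5.35 = -β × (6.52 - 4.39) = -β × 2.13, so β = 5.35/2.13 = 2.51.

β ≈ 2.51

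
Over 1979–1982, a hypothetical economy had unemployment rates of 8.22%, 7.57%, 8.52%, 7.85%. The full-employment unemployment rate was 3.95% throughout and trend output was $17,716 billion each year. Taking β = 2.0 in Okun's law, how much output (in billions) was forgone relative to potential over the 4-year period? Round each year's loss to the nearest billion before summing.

$5,797 billion

Year 1979: gap = -2.0 × (8.22 - 3.95) = -8.54%, loss ≈ 17716 × 8.54/100 ≈ 1513.
Year 1980: gap = -2.0 × (7.57 - 3.95) = -7.24%, loss ≈ 17716 × 7.24/100 ≈ 1283.
Year 1981: gap = -2.0 × (8.52 - 3.95) = -9.14%, loss ≈ 17716 × 9.14/100 ≈ 1619.
Year 1982: gap = -2.0 × (7.85 - 3.95) = -7.8%, loss ≈ 17716 × 7.8/100 ≈ 1382.
Total lost output = 1513 + 1283 + 1619 + 1382 = 5797 billion.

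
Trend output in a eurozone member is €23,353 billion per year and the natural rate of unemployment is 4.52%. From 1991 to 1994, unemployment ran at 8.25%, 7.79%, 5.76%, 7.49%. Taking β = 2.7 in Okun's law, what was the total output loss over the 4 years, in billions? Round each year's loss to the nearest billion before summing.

Year 1991: gap = -2.7 × (8.25 - 4.52) = -10.071%, loss ≈ 23353 × 10.071/100 ≈ 2352.
Year 1992: gap = -2.7 × (7.79 - 4.52) = -8.829%, loss ≈ 23353 × 8.829/100 ≈ 2062.
Year 1993: gap = -2.7 × (5.76 - 4.52) = -3.348%, loss ≈ 23353 × 3.348/100 ≈ 782.
Year 1994: gap = -2.7 × (7.49 - 4.52) = -8.019%, loss ≈ 23353 × 8.019/100 ≈ 1873.
Total lost output = 2352 + 2062 + 782 + 1873 = 7069 billion.

€7,069 billion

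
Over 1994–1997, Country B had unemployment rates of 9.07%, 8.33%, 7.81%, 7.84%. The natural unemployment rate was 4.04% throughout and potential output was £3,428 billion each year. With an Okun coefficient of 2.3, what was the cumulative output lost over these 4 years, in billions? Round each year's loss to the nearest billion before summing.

Year 1994: gap = -2.3 × (9.07 - 4.04) = -11.569%, loss ≈ 3428 × 11.569/100 ≈ 397.
Year 1995: gap = -2.3 × (8.33 - 4.04) = -9.867%, loss ≈ 3428 × 9.867/100 ≈ 338.
Year 1996: gap = -2.3 × (7.81 - 4.04) = -8.671%, loss ≈ 3428 × 8.671/100 ≈ 297.
Year 1997: gap = -2.3 × (7.84 - 4.04) = -8.74%, loss ≈ 3428 × 8.74/100 ≈ 300.
Total lost output = 397 + 338 + 297 + 300 = 1332 billion.

£1,332 billion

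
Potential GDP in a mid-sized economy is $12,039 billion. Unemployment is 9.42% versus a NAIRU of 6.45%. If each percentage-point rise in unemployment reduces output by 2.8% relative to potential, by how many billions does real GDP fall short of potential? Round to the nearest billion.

$1,001 billion

Output gap = -2.8 × (9.42 - 6.45) = -2.8 × 2.97 = -8.316%.
Actual GDP ≈ 12039 × 0.91684 ≈ 11038 billion, so the shortfall is 12039 - 11038 = 1001 billion.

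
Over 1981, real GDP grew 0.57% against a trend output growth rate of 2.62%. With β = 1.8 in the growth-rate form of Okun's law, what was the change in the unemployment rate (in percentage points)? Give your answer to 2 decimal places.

Growth-rate Okun's law: g_Y = g_Y* - β × Δu, so Δu = (g_Y* - g_Y)/β.
Δu = (2.62 - 0.57)/1.8 = 2.05/1.8 = 1.14 percentage points.

1.14 percentage points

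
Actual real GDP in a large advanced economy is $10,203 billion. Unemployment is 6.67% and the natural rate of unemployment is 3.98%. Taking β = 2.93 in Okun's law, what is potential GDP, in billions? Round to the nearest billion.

$11,076 billion

Unemployment gap = 6.67 - 3.98 = 2.69 points, so output gap = -2.93 × 2.69 = -7.8817%.
Since Y = Y* × (1 + gap/100), Y* = 10203/0.921183 ≈ 11076 billion.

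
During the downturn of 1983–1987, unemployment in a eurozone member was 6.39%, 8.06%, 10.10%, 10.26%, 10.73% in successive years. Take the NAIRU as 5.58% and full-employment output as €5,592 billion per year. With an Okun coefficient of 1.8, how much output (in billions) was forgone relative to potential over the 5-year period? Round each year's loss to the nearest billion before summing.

€1,776 billion

Year 1983: gap = -1.8 × (6.39 - 5.58) = -1.458%, loss ≈ 5592 × 1.458/100 ≈ 82.
Year 1984: gap = -1.8 × (8.06 - 5.58) = -4.464%, loss ≈ 5592 × 4.464/100 ≈ 250.
Year 1985: gap = -1.8 × (10.1 - 5.58) = -8.136%, loss ≈ 5592 × 8.136/100 ≈ 455.
Year 1986: gap = -1.8 × (10.26 - 5.58) = -8.424%, loss ≈ 5592 × 8.424/100 ≈ 471.
Year 1987: gap = -1.8 × (10.73 - 5.58) = -9.27%, loss ≈ 5592 × 9.27/100 ≈ 518.
Total lost output = 82 + 250 + 455 + 471 + 518 = 1776 billion.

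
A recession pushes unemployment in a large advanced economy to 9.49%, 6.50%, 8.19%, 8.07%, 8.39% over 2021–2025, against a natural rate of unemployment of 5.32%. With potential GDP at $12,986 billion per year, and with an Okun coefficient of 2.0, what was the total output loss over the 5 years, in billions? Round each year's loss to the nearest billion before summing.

Year 2021: gap = -2.0 × (9.49 - 5.32) = -8.34%, loss ≈ 12986 × 8.34/100 ≈ 1083.
Year 2022: gap = -2.0 × (6.5 - 5.32) = -2.36%, loss ≈ 12986 × 2.36/100 ≈ 306.
Year 2023: gap = -2.0 × (8.19 - 5.32) = -5.74%, loss ≈ 12986 × 5.74/100 ≈ 745.
Year 2024: gap = -2.0 × (8.07 - 5.32) = -5.5%, loss ≈ 12986 × 5.5/100 ≈ 714.
Year 2025: gap = -2.0 × (8.39 - 5.32) = -6.14%, loss ≈ 12986 × 6.14/100 ≈ 797.
Total lost output = 1083 + 306 + 745 + 714 + 797 = 3645 billion.

$3,645 billion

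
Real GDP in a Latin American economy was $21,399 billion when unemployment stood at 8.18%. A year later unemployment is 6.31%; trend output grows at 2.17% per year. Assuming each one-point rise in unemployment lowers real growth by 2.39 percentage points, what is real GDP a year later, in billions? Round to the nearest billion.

$22,820 billion

Δu = 6.31 - 8.18 = -1.87 points.
Okun's law (growth form): g_Y = g_Y* - β × Δu = 2.17 - 2.39 × (-1.87) = 2.17 + 4.4693 = 6.6393%.
Real GDP in the next year = 21399 × (1 + 6.6393/100) = 21399 × 1.066393 ≈ 22820 billion.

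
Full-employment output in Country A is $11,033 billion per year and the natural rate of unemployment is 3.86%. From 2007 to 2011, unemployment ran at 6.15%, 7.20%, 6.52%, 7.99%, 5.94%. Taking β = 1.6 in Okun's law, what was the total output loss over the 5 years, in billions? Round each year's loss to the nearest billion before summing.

$2,560 billion

Year 2007: gap = -1.6 × (6.15 - 3.86) = -3.664%, loss ≈ 11033 × 3.664/100 ≈ 404.
Year 2008: gap = -1.6 × (7.2 - 3.86) = -5.344%, loss ≈ 11033 × 5.344/100 ≈ 590.
Year 2009: gap = -1.6 × (6.52 - 3.86) = -4.256%, loss ≈ 11033 × 4.256/100 ≈ 470.
Year 2010: gap = -1.6 × (7.99 - 3.86) = -6.608%, loss ≈ 11033 × 6.608/100 ≈ 729.
Year 2011: gap = -1.6 × (5.94 - 3.86) = -3.328%, loss ≈ 11033 × 3.328/100 ≈ 367.
Total lost output = 404 + 590 + 470 + 729 + 367 = 2560 billion.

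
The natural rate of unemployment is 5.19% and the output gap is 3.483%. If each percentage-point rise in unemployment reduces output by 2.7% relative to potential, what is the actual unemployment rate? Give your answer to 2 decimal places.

3.90%

From Okun's law, u - u* = -(output gap)/β = -(3.483)/2.7 = -1.29 points.
So u = 5.19 - 1.29 = 3.90%.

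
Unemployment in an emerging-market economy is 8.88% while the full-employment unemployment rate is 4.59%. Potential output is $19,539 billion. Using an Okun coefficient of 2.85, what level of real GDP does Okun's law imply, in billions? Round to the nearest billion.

Unemployment gap = 8.88 - 4.59 = 4.29 points, so the output gap is -2.85 × 4.29 = -12.2265%.
Actual GDP = 19539 × (1 - 12.2265/100) = 19539 × 0.877735 ≈ 17150 billion.

$17,150 billion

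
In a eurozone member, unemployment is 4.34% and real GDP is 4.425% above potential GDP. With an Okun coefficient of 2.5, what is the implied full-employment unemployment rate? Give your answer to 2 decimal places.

6.11%

From Okun's law, u - u* = -(output gap)/β = -(4.425)/2.5 = -1.77 points.
So u* = 4.34 + 1.77 = 6.11%.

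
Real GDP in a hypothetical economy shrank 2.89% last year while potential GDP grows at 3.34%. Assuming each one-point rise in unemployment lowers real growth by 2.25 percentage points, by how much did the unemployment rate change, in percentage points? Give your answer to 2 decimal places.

2.77 percentage points

Growth-rate Okun's law: g_Y = g_Y* - β × Δu, so Δu = (g_Y* - g_Y)/β.
Δu = (3.34 + 2.89)/2.25 = 6.23/2.25 = 2.77 percentage points.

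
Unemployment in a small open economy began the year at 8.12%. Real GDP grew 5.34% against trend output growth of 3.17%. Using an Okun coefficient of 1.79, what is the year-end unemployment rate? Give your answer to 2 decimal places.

Growth-rate Okun's law: g_Y = g_Y* - β × Δu, so Δu = (g_Y* - g_Y)/β.
Δu = (3.17 - 5.34)/1.79 = -2.17/1.79 = -1.21 percentage points.
Year-end unemployment = 8.12 - 1.21 = 6.91%.

6.91%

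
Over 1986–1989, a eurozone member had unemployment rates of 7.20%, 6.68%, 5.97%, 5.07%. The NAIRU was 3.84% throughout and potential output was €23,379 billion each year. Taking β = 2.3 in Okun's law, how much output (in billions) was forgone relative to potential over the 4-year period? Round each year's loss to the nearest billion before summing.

€5,140 billion

Year 1986: gap = -2.3 × (7.2 - 3.84) = -7.728%, loss ≈ 23379 × 7.728/100 ≈ 1807.
Year 1987: gap = -2.3 × (6.68 - 3.84) = -6.532%, loss ≈ 23379 × 6.532/100 ≈ 1527.
Year 1988: gap = -2.3 × (5.97 - 3.84) = -4.899%, loss ≈ 23379 × 4.899/100 ≈ 1145.
Year 1989: gap = -2.3 × (5.07 - 3.84) = -2.829%, loss ≈ 23379 × 2.829/100 ≈ 661.
Total lost output = 1807 + 1527 + 1145 + 661 = 5140 billion.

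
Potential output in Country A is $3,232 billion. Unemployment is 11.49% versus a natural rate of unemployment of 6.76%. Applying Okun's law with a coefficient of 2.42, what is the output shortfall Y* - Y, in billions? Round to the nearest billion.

Output gap = -2.42 × (11.49 - 6.76) = -2.42 × 4.73 = -11.4466%.
Actual GDP ≈ 3232 × 0.885534 ≈ 2862 billion, so the shortfall is 3232 - 2862 = 370 billion.

$370 billion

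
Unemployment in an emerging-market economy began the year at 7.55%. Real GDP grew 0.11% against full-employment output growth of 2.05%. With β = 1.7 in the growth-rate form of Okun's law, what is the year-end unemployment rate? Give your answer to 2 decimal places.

8.69%

Growth-rate Okun's law: g_Y = g_Y* - β × Δu, so Δu = (g_Y* - g_Y)/β.
Δu = (2.05 - 0.11)/1.7 = 1.94/1.7 = 1.14 percentage points.
Year-end unemployment = 7.55 + 1.14 = 8.69%.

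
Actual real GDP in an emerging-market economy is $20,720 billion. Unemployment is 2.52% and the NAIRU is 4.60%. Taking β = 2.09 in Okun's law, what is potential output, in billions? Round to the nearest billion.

Unemployment gap = 2.52 - 4.6 = -2.08 points, so output gap = -2.09 × (-2.08) = 4.3472%.
Since Y = Y* × (1 + gap/100), Y* = 20720/1.043472 ≈ 19857 billion.

$19,857 billion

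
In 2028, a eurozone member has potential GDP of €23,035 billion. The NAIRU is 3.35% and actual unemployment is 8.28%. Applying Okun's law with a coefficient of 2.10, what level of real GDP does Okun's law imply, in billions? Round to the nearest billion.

Unemployment gap = 8.28 - 3.35 = 4.93 points, so the output gap is -2.1 × 4.93 = -10.353%.
Actual GDP = 23035 × (1 - 10.353/100) = 23035 × 0.89647 ≈ 20650 billion.

€20,650 billion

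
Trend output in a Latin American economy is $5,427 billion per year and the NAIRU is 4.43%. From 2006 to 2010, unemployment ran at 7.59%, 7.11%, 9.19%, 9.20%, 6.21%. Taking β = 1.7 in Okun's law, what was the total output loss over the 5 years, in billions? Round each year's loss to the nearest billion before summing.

$1,582 billion

Year 2006: gap = -1.7 × (7.59 - 4.43) = -5.372%, loss ≈ 5427 × 5.372/100 ≈ 292.
Year 2007: gap = -1.7 × (7.11 - 4.43) = -4.556%, loss ≈ 5427 × 4.556/100 ≈ 247.
Year 2008: gap = -1.7 × (9.19 - 4.43) = -8.092%, loss ≈ 5427 × 8.092/100 ≈ 439.
Year 2009: gap = -1.7 × (9.2 - 4.43) = -8.109%, loss ≈ 5427 × 8.109/100 ≈ 440.
Year 2010: gap = -1.7 × (6.21 - 4.43) = -3.026%, loss ≈ 5427 × 3.026/100 ≈ 164.
Total lost output = 292 + 247 + 439 + 440 + 164 = 1582 billion.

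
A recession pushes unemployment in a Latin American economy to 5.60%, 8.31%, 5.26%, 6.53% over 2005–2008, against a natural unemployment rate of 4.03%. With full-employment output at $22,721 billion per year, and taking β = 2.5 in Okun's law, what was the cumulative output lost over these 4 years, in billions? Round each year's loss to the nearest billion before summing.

$5,442 billion

Year 2005: gap = -2.5 × (5.6 - 4.03) = -3.925%, loss ≈ 22721 × 3.925/100 ≈ 892.
Year 2006: gap = -2.5 × (8.31 - 4.03) = -10.7%, loss ≈ 22721 × 10.7/100 ≈ 2431.
Year 2007: gap = -2.5 × (5.26 - 4.03) = -3.075%, loss ≈ 22721 × 3.075/100 ≈ 699.
Year 2008: gap = -2.5 × (6.53 - 4.03) = -6.25%, loss ≈ 22721 × 6.25/100 ≈ 1420.
Total lost output = 892 + 2431 + 699 + 1420 = 5442 billion.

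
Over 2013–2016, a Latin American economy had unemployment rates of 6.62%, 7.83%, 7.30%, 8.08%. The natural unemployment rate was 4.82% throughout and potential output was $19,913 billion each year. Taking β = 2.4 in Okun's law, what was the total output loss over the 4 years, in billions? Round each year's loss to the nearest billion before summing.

$5,042 billion

Year 2013: gap = -2.4 × (6.62 - 4.82) = -4.32%, loss ≈ 19913 × 4.32/100 ≈ 860.
Year 2014: gap = -2.4 × (7.83 - 4.82) = -7.224%, loss ≈ 19913 × 7.224/100 ≈ 1439.
Year 2015: gap = -2.4 × (7.3 - 4.82) = -5.952%, loss ≈ 19913 × 5.952/100 ≈ 1185.
Year 2016: gap = -2.4 × (8.08 - 4.82) = -7.824%, loss ≈ 19913 × 7.824/100 ≈ 1558.
Total lost output = 860 + 1439 + 1185 + 1558 = 5042 billion.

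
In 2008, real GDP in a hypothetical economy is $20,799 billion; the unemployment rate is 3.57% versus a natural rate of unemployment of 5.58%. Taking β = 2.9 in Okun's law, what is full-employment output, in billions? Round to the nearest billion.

Unemployment gap = 3.57 - 5.58 = -2.01 points, so output gap = -2.9 × (-2.01) = 5.829%.
Since Y = Y* × (1 + gap/100), Y* = 20799/1.05829 ≈ 19653 billion.

$19,653 billion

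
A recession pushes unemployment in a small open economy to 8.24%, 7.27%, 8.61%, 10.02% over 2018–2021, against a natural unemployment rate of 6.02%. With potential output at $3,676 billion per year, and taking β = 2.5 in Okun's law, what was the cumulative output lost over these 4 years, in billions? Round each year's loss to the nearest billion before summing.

$925 billion

Year 2018: gap = -2.5 × (8.24 - 6.02) = -5.55%, loss ≈ 3676 × 5.55/100 ≈ 204.
Year 2019: gap = -2.5 × (7.27 - 6.02) = -3.125%, loss ≈ 3676 × 3.125/100 ≈ 115.
Year 2020: gap = -2.5 × (8.61 - 6.02) = -6.475%, loss ≈ 3676 × 6.475/100 ≈ 238.
Year 2021: gap = -2.5 × (10.02 - 6.02) = -10%, loss ≈ 3676 × 10/100 ≈ 368.
Total lost output = 204 + 115 + 238 + 368 = 925 billion.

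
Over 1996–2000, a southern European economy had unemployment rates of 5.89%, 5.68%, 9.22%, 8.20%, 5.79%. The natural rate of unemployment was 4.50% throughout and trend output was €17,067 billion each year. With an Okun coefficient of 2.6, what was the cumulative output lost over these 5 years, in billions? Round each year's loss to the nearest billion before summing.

€5,449 billion

Year 1996: gap = -2.6 × (5.89 - 4.5) = -3.614%, loss ≈ 17067 × 3.614/100 ≈ 617.
Year 1997: gap = -2.6 × (5.68 - 4.5) = -3.068%, loss ≈ 17067 × 3.068/100 ≈ 524.
Year 1998: gap = -2.6 × (9.22 - 4.5) = -12.272%, loss ≈ 17067 × 12.272/100 ≈ 2094.
Year 1999: gap = -2.6 × (8.2 - 4.5) = -9.62%, loss ≈ 17067 × 9.62/100 ≈ 1642.
Year 2000: gap = -2.6 × (5.79 - 4.5) = -3.354%, loss ≈ 17067 × 3.354/100 ≈ 572.
Total lost output = 617 + 524 + 2094 + 1642 + 572 = 5449 billion.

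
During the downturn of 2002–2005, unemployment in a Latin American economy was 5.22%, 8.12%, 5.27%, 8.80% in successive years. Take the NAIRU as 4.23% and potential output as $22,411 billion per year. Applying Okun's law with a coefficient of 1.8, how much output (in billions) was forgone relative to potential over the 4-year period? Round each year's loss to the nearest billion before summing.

Year 2002: gap = -1.8 × (5.22 - 4.23) = -1.782%, loss ≈ 22411 × 1.782/100 ≈ 399.
Year 2003: gap = -1.8 × (8.12 - 4.23) = -7.002%, loss ≈ 22411 × 7.002/100 ≈ 1569.
Year 2004: gap = -1.8 × (5.27 - 4.23) = -1.872%, loss ≈ 22411 × 1.872/100 ≈ 420.
Year 2005: gap = -1.8 × (8.8 - 4.23) = -8.226%, loss ≈ 22411 × 8.226/100 ≈ 1844.
Total lost output = 399 + 1569 + 420 + 1844 = 4232 billion.

$4,232 billion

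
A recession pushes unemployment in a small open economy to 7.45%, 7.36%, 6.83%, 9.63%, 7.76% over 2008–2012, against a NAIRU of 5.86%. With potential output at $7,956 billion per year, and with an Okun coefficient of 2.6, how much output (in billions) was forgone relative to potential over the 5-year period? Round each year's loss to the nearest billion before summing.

$2,013 billion

Year 2008: gap = -2.6 × (7.45 - 5.86) = -4.134%, loss ≈ 7956 × 4.134/100 ≈ 329.
Year 2009: gap = -2.6 × (7.36 - 5.86) = -3.9%, loss ≈ 7956 × 3.9/100 ≈ 310.
Year 2010: gap = -2.6 × (6.83 - 5.86) = -2.522%, loss ≈ 7956 × 2.522/100 ≈ 201.
Year 2011: gap = -2.6 × (9.63 - 5.86) = -9.802%, loss ≈ 7956 × 9.802/100 ≈ 780.
Year 2012: gap = -2.6 × (7.76 - 5.86) = -4.94%, loss ≈ 7956 × 4.94/100 ≈ 393.
Total lost output = 329 + 310 + 201 + 780 + 393 = 2013 billion.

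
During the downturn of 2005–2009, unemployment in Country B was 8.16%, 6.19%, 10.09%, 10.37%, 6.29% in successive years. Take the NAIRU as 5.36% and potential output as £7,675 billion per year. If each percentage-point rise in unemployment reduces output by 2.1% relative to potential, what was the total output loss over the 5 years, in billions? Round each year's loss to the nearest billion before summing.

Year 2005: gap = -2.1 × (8.16 - 5.36) = -5.88%, loss ≈ 7675 × 5.88/100 ≈ 451.
Year 2006: gap = -2.1 × (6.19 - 5.36) = -1.743%, loss ≈ 7675 × 1.743/100 ≈ 134.
Year 2007: gap = -2.1 × (10.09 - 5.36) = -9.933%, loss ≈ 7675 × 9.933/100 ≈ 762.
Year 2008: gap = -2.1 × (10.37 - 5.36) = -10.521%, loss ≈ 7675 × 10.521/100 ≈ 807.
Year 2009: gap = -2.1 × (6.29 - 5.36) = -1.953%, loss ≈ 7675 × 1.953/100 ≈ 150.
Total lost output = 451 + 134 + 762 + 807 + 150 = 2304 billion.

£2,304 billion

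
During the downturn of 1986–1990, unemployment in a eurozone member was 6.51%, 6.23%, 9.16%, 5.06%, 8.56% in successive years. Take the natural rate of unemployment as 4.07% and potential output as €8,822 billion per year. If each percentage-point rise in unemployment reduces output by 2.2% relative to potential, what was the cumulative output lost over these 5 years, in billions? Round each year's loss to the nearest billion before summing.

€2,944 billion

Year 1986: gap = -2.2 × (6.51 - 4.07) = -5.368%, loss ≈ 8822 × 5.368/100 ≈ 474.
Year 1987: gap = -2.2 × (6.23 - 4.07) = -4.752%, loss ≈ 8822 × 4.752/100 ≈ 419.
Year 1988: gap = -2.2 × (9.16 - 4.07) = -11.198%, loss ≈ 8822 × 11.198/100 ≈ 988.
Year 1989: gap = -2.2 × (5.06 - 4.07) = -2.178%, loss ≈ 8822 × 2.178/100 ≈ 192.
Year 1990: gap = -2.2 × (8.56 - 4.07) = -9.878%, loss ≈ 8822 × 9.878/100 ≈ 871.
Total lost output = 474 + 419 + 988 + 192 + 871 = 2944 billion.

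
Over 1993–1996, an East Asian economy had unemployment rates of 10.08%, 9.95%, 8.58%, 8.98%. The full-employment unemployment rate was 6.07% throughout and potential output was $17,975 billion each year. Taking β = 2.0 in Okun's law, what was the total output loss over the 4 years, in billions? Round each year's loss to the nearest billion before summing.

Year 1993: gap = -2.0 × (10.08 - 6.07) = -8.02%, loss ≈ 17975 × 8.02/100 ≈ 1442.
Year 1994: gap = -2.0 × (9.95 - 6.07) = -7.76%, loss ≈ 17975 × 7.76/100 ≈ 1395.
Year 1995: gap = -2.0 × (8.58 - 6.07) = -5.02%, loss ≈ 17975 × 5.02/100 ≈ 902.
Year 1996: gap = -2.0 × (8.98 - 6.07) = -5.82%, loss ≈ 17975 × 5.82/100 ≈ 1046.
Total lost output = 1442 + 1395 + 902 + 1046 = 4785 billion.

$4,785 billion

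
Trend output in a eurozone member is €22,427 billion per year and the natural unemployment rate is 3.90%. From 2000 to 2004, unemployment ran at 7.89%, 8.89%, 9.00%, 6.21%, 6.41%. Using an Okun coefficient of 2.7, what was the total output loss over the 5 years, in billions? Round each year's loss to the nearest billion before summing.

€11,445 billion

Year 2000: gap = -2.7 × (7.89 - 3.9) = -10.773%, loss ≈ 22427 × 10.773/100 ≈ 2416.
Year 2001: gap = -2.7 × (8.89 - 3.9) = -13.473%, loss ≈ 22427 × 13.473/100 ≈ 3022.
Year 2002: gap = -2.7 × (9 - 3.9) = -13.77%, loss ≈ 22427 × 13.77/100 ≈ 3088.
Year 2003: gap = -2.7 × (6.21 - 3.9) = -6.237%, loss ≈ 22427 × 6.237/100 ≈ 1399.
Year 2004: gap = -2.7 × (6.41 - 3.9) = -6.777%, loss ≈ 22427 × 6.777/100 ≈ 1520.
Total lost output = 2416 + 3022 + 3088 + 1399 + 1520 = 11445 billion.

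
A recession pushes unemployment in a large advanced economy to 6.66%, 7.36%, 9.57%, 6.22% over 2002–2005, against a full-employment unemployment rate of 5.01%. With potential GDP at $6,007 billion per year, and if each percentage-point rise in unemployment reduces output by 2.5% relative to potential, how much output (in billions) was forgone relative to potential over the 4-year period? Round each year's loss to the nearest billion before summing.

Year 2002: gap = -2.5 × (6.66 - 5.01) = -4.125%, loss ≈ 6007 × 4.125/100 ≈ 248.
Year 2003: gap = -2.5 × (7.36 - 5.01) = -5.875%, loss ≈ 6007 × 5.875/100 ≈ 353.
Year 2004: gap = -2.5 × (9.57 - 5.01) = -11.4%, loss ≈ 6007 × 11.4/100 ≈ 685.
Year 2005: gap = -2.5 × (6.22 - 5.01) = -3.025%, loss ≈ 6007 × 3.025/100 ≈ 182.
Total lost output = 248 + 353 + 685 + 182 = 1468 billion.

$1,468 billion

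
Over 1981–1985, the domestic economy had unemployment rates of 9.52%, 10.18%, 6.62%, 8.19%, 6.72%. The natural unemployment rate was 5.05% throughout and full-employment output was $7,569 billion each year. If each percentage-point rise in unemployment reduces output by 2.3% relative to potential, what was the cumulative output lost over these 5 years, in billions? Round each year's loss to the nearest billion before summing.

Year 1981: gap = -2.3 × (9.52 - 5.05) = -10.281%, loss ≈ 7569 × 10.281/100 ≈ 778.
Year 1982: gap = -2.3 × (10.18 - 5.05) = -11.799%, loss ≈ 7569 × 11.799/100 ≈ 893.
Year 1983: gap = -2.3 × (6.62 - 5.05) = -3.611%, loss ≈ 7569 × 3.611/100 ≈ 273.
Year 1984: gap = -2.3 × (8.19 - 5.05) = -7.222%, loss ≈ 7569 × 7.222/100 ≈ 547.
Year 1985: gap = -2.3 × (6.72 - 5.05) = -3.841%, loss ≈ 7569 × 3.841/100 ≈ 291.
Total lost output = 778 + 893 + 273 + 547 + 291 = 2782 billion.

$2,782 billion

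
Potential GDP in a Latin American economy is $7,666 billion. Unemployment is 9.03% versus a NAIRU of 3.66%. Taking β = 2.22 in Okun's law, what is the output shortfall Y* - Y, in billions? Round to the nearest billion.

$914 billion

Output gap = -2.22 × (9.03 - 3.66) = -2.22 × 5.37 = -11.9214%.
Actual GDP ≈ 7666 × 0.880786 ≈ 6752 billion, so the shortfall is 7666 - 6752 = 914 billion.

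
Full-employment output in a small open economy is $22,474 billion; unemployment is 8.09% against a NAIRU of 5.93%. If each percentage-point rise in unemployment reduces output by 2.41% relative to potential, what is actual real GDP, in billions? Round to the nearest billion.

$21,304 billion

Unemployment gap = 8.09 - 5.93 = 2.16 points, so the output gap is -2.41 × 2.16 = -5.2056%.
Actual GDP = 22474 × (1 - 5.2056/100) = 22474 × 0.947944 ≈ 21304 billion.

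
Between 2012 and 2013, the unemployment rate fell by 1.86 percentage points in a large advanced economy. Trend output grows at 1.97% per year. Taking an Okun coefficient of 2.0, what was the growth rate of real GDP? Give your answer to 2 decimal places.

5.69%

Growth-rate Okun's law: g_Y = g_Y* - β × Δu.
g_Y = 1.97 - 2.0 × (-1.86) = 1.97 + 3.72 = 5.69%, i.e. 5.69% to 2 d.p.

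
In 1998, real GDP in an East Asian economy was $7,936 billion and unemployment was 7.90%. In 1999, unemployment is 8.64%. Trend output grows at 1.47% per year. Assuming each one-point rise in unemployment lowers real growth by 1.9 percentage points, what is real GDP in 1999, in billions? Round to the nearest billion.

Δu = 8.64 - 7.9 = 0.74 points.
Okun's law (growth form): g_Y = g_Y* - β × Δu = 1.47 - 1.9 × (0.74) = 1.47 - 1.406 = 0.064%.
Real GDP in the next year = 7936 × (1 + 0.064/100) = 7936 × 1.00064 ≈ 7941 billion.

$7,941 billion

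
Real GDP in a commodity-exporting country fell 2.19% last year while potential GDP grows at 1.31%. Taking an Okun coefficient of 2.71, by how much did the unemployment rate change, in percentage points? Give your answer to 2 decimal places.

1.29 percentage points

Growth-rate Okun's law: g_Y = g_Y* - β × Δu, so Δu = (g_Y* - g_Y)/β.
Δu = (1.31 + 2.19)/2.71 = 3.5/2.71 = 1.29 percentage points.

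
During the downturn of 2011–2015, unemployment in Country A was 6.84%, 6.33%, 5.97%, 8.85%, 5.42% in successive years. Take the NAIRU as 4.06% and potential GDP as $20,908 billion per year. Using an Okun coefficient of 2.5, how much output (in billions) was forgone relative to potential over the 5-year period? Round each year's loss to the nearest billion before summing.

Year 2011: gap = -2.5 × (6.84 - 4.06) = -6.95%, loss ≈ 20908 × 6.95/100 ≈ 1453.
Year 2012: gap = -2.5 × (6.33 - 4.06) = -5.675%, loss ≈ 20908 × 5.675/100 ≈ 1187.
Year 2013: gap = -2.5 × (5.97 - 4.06) = -4.775%, loss ≈ 20908 × 4.775/100 ≈ 998.
Year 2014: gap = -2.5 × (8.85 - 4.06) = -11.975%, loss ≈ 20908 × 11.975/100 ≈ 2504.
Year 2015: gap = -2.5 × (5.42 - 4.06) = -3.4%, loss ≈ 20908 × 3.4/100 ≈ 711.
Total lost output = 1453 + 1187 + 998 + 2504 + 711 = 6853 billion.

$6,853 billion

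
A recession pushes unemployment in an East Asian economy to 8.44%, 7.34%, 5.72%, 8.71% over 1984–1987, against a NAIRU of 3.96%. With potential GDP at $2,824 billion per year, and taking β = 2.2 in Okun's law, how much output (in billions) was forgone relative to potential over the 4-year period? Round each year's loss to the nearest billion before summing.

Year 1984: gap = -2.2 × (8.44 - 3.96) = -9.856%, loss ≈ 2824 × 9.856/100 ≈ 278.
Year 1985: gap = -2.2 × (7.34 - 3.96) = -7.436%, loss ≈ 2824 × 7.436/100 ≈ 210.
Year 1986: gap = -2.2 × (5.72 - 3.96) = -3.872%, loss ≈ 2824 × 3.872/100 ≈ 109.
Year 1987: gap = -2.2 × (8.71 - 3.96) = -10.45%, loss ≈ 2824 × 10.45/100 ≈ 295.
Total lost output = 278 + 210 + 109 + 295 = 892 billion.

$892 billion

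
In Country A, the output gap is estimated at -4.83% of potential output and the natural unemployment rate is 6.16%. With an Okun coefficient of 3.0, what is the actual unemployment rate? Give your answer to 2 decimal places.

From Okun's law, u - u* = -(output gap)/β = -(-4.83)/3.0 = 1.61 points.
So u = 6.16 + 1.61 = 7.77%.

7.77%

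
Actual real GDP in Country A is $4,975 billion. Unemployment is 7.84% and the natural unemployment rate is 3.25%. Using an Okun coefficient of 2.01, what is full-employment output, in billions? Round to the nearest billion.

Unemployment gap = 7.84 - 3.25 = 4.59 points, so output gap = -2.01 × 4.59 = -9.2259%.
Since Y = Y* × (1 + gap/100), Y* = 4975/0.907741 ≈ 5481 billion.

$5,481 billion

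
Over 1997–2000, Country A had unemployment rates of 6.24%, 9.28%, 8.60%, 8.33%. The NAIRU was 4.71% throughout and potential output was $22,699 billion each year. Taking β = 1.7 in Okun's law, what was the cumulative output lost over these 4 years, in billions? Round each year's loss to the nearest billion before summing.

Year 1997: gap = -1.7 × (6.24 - 4.71) = -2.601%, loss ≈ 22699 × 2.601/100 ≈ 590.
Year 1998: gap = -1.7 × (9.28 - 4.71) = -7.769%, loss ≈ 22699 × 7.769/100 ≈ 1763.
Year 1999: gap = -1.7 × (8.6 - 4.71) = -6.613%, loss ≈ 22699 × 6.613/100 ≈ 1501.
Year 2000: gap = -1.7 × (8.33 - 4.71) = -6.154%, loss ≈ 22699 × 6.154/100 ≈ 1397.
Total lost output = 590 + 1763 + 1501 + 1397 = 5251 billion.

$5,251 billion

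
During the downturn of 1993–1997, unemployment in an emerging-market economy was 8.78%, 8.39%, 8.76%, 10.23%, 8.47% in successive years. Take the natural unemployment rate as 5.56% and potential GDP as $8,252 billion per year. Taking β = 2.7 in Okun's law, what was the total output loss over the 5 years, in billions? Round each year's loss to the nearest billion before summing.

$3,749 billion

Year 1993: gap = -2.7 × (8.78 - 5.56) = -8.694%, loss ≈ 8252 × 8.694/100 ≈ 717.
Year 1994: gap = -2.7 × (8.39 - 5.56) = -7.641%, loss ≈ 8252 × 7.641/100 ≈ 631.
Year 1995: gap = -2.7 × (8.76 - 5.56) = -8.64%, loss ≈ 8252 × 8.64/100 ≈ 713.
Year 1996: gap = -2.7 × (10.23 - 5.56) = -12.609%, loss ≈ 8252 × 12.609/100 ≈ 1040.
Year 1997: gap = -2.7 × (8.47 - 5.56) = -7.857%, loss ≈ 8252 × 7.857/100 ≈ 648.
Total lost output = 717 + 631 + 713 + 1040 + 648 = 3749 billion.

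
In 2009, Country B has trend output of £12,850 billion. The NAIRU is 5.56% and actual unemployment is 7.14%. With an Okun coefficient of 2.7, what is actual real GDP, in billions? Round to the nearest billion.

£12,302 billion

Unemployment gap = 7.14 - 5.56 = 1.58 points, so the output gap is -2.7 × 1.58 = -4.266%.
Actual GDP = 12850 × (1 - 4.266/100) = 12850 × 0.95734 ≈ 12302 billion.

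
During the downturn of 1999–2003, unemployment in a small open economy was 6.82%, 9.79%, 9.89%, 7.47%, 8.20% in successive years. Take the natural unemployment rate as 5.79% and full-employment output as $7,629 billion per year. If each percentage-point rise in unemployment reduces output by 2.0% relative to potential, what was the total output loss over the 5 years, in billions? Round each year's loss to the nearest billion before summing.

$2,017 billion

Year 1999: gap = -2.0 × (6.82 - 5.79) = -2.06%, loss ≈ 7629 × 2.06/100 ≈ 157.
Year 2000: gap = -2.0 × (9.79 - 5.79) = -8%, loss ≈ 7629 × 8/100 ≈ 610.
Year 2001: gap = -2.0 × (9.89 - 5.79) = -8.2%, loss ≈ 7629 × 8.2/100 ≈ 626.
Year 2002: gap = -2.0 × (7.47 - 5.79) = -3.36%, loss ≈ 7629 × 3.36/100 ≈ 256.
Year 2003: gap = -2.0 × (8.2 - 5.79) = -4.82%, loss ≈ 7629 × 4.82/100 ≈ 368.
Total lost output = 157 + 610 + 626 + 256 + 368 = 2017 billion.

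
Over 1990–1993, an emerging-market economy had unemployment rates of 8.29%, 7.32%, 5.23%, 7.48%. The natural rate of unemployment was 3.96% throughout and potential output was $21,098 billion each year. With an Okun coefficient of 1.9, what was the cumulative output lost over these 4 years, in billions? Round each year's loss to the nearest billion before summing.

Year 1990: gap = -1.9 × (8.29 - 3.96) = -8.227%, loss ≈ 21098 × 8.227/100 ≈ 1736.
Year 1991: gap = -1.9 × (7.32 - 3.96) = -6.384%, loss ≈ 21098 × 6.384/100 ≈ 1347.
Year 1992: gap = -1.9 × (5.23 - 3.96) = -2.413%, loss ≈ 21098 × 2.413/100 ≈ 509.
Year 1993: gap = -1.9 × (7.48 - 3.96) = -6.688%, loss ≈ 21098 × 6.688/100 ≈ 1411.
Total lost output = 1736 + 1347 + 509 + 1411 = 5003 billion.

$5,003 billion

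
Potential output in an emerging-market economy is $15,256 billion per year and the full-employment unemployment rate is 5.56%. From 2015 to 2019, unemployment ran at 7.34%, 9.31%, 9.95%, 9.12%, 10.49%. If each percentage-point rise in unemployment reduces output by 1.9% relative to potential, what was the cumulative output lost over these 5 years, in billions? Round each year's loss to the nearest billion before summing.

$5,337 billion

Year 2015: gap = -1.9 × (7.34 - 5.56) = -3.382%, loss ≈ 15256 × 3.382/100 ≈ 516.
Year 2016: gap = -1.9 × (9.31 - 5.56) = -7.125%, loss ≈ 15256 × 7.125/100 ≈ 1087.
Year 2017: gap = -1.9 × (9.95 - 5.56) = -8.341%, loss ≈ 15256 × 8.341/100 ≈ 1273.
Year 2018: gap = -1.9 × (9.12 - 5.56) = -6.764%, loss ≈ 15256 × 6.764/100 ≈ 1032.
Year 2019: gap = -1.9 × (10.49 - 5.56) = -9.367%, loss ≈ 15256 × 9.367/100 ≈ 1429.
Total lost output = 516 + 1087 + 1273 + 1032 + 1429 = 5337 billion.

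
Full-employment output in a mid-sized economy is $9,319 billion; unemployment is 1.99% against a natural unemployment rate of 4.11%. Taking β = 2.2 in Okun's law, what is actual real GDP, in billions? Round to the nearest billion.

$9,754 billion

Unemployment gap = 1.99 - 4.11 = -2.12 points, so the output gap is -2.2 × (-2.12) = 4.664%.
Actual GDP = 9319 × (1 + 4.664/100) = 9319 × 1.04664 ≈ 9754 billion.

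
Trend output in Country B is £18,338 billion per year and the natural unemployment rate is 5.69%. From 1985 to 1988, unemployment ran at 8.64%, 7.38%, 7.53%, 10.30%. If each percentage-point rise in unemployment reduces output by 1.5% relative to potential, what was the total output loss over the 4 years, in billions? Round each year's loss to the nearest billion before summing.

Year 1985: gap = -1.5 × (8.64 - 5.69) = -4.425%, loss ≈ 18338 × 4.425/100 ≈ 811.
Year 1986: gap = -1.5 × (7.38 - 5.69) = -2.535%, loss ≈ 18338 × 2.535/100 ≈ 465.
Year 1987: gap = -1.5 × (7.53 - 5.69) = -2.76%, loss ≈ 18338 × 2.76/100 ≈ 506.
Year 1988: gap = -1.5 × (10.3 - 5.69) = -6.915%, loss ≈ 18338 × 6.915/100 ≈ 1268.
Total lost output = 811 + 465 + 506 + 1268 = 3050 billion.

£3,050 billion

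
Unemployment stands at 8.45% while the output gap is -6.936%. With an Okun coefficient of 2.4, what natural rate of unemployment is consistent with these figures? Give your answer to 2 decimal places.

5.56%

From Okun's law, u - u* = -(output gap)/β = -(-6.936)/2.4 = 2.89 points.
So u* = 8.45 - 2.89 = 5.56%.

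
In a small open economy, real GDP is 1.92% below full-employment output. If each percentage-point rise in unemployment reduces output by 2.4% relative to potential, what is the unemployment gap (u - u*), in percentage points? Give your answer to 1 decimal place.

0.8 percentage points

Okun's law: output gap = -β × (u - u*), so u - u* = -(output gap)/β.
u - u* = -(-1.92)/2.4 = 0.8 percentage points.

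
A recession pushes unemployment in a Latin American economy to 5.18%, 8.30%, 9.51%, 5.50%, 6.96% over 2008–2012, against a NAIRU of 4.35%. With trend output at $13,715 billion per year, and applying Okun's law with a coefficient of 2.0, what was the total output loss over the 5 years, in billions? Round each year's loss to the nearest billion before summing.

$3,757 billion

Year 2008: gap = -2.0 × (5.18 - 4.35) = -1.66%, loss ≈ 13715 × 1.66/100 ≈ 228.
Year 2009: gap = -2.0 × (8.3 - 4.35) = -7.9%, loss ≈ 13715 × 7.9/100 ≈ 1083.
Year 2010: gap = -2.0 × (9.51 - 4.35) = -10.32%, loss ≈ 13715 × 10.32/100 ≈ 1415.
Year 2011: gap = -2.0 × (5.5 - 4.35) = -2.3%, loss ≈ 13715 × 2.3/100 ≈ 315.
Year 2012: gap = -2.0 × (6.96 - 4.35) = -5.22%, loss ≈ 13715 × 5.22/100 ≈ 716.
Total lost output = 228 + 1083 + 1415 + 315 + 716 = 3757 billion.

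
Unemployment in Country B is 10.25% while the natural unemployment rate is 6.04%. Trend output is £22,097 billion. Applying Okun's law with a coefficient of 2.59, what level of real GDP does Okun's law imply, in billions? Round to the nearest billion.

£19,688 billion

Unemployment gap = 10.25 - 6.04 = 4.21 points, so the output gap is -2.59 × 4.21 = -10.9039%.
Actual GDP = 22097 × (1 - 10.9039/100) = 22097 × 0.890961 ≈ 19688 billion.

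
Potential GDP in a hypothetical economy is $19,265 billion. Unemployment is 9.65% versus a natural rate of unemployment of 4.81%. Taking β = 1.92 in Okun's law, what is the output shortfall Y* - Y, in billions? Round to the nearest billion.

$1,790 billion

Output gap = -1.92 × (9.65 - 4.81) = -1.92 × 4.84 = -9.2928%.
Actual GDP ≈ 19265 × 0.907072 ≈ 17475 billion, so the shortfall is 19265 - 17475 = 1790 billion.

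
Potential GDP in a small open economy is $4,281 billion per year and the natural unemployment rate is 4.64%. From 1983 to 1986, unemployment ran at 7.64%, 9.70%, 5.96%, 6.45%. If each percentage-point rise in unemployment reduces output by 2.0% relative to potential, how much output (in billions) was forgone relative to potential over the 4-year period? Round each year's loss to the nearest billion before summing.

Year 1983: gap = -2.0 × (7.64 - 4.64) = -6%, loss ≈ 4281 × 6/100 ≈ 257.
Year 1984: gap = -2.0 × (9.7 - 4.64) = -10.12%, loss ≈ 4281 × 10.12/100 ≈ 433.
Year 1985: gap = -2.0 × (5.96 - 4.64) = -2.64%, loss ≈ 4281 × 2.64/100 ≈ 113.
Year 1986: gap = -2.0 × (6.45 - 4.64) = -3.62%, loss ≈ 4281 × 3.62/100 ≈ 155.
Total lost output = 257 + 433 + 113 + 155 = 958 billion.

$958 billion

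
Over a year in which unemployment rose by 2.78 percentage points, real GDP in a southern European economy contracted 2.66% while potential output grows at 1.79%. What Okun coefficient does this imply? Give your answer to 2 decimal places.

β ≈ 1.60

Growth form: g_Y = g_Y* - β × Δu, so β = (g_Y* - g_Y)/Δu.
β = (1.79 + 2.66)/2.78 = 4.45/2.78 = 1.60.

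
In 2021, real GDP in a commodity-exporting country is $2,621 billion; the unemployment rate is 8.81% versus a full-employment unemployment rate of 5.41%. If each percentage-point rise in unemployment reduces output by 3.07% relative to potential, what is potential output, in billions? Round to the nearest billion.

$2,926 billion

Unemployment gap = 8.81 - 5.41 = 3.4 points, so output gap = -3.07 × 3.4 = -10.438%.
Since Y = Y* × (1 + gap/100), Y* = 2621/0.89562 ≈ 2926 billion.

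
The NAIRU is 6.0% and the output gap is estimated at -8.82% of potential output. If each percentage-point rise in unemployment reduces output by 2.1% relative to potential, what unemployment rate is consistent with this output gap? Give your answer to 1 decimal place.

From Okun's law, u - u* = -(output gap)/β = -(-8.82)/2.1 = 4.2 points.
So u = 6 + 4.2 = 10.2%.

10.2%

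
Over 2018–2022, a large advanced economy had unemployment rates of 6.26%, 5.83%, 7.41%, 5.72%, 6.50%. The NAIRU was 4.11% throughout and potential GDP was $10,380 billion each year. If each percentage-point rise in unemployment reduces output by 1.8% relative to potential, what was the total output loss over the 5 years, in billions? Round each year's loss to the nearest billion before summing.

Year 2018: gap = -1.8 × (6.26 - 4.11) = -3.87%, loss ≈ 10380 × 3.87/100 ≈ 402.
Year 2019: gap = -1.8 × (5.83 - 4.11) = -3.096%, loss ≈ 10380 × 3.096/100 ≈ 321.
Year 2020: gap = -1.8 × (7.41 - 4.11) = -5.94%, loss ≈ 10380 × 5.94/100 ≈ 617.
Year 2021: gap = -1.8 × (5.72 - 4.11) = -2.898%, loss ≈ 10380 × 2.898/100 ≈ 301.
Year 2022: gap = -1.8 × (6.5 - 4.11) = -4.302%, loss ≈ 10380 × 4.302/100 ≈ 447.
Total lost output = 402 + 321 + 617 + 301 + 447 = 2088 billion.

$2,088 billion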